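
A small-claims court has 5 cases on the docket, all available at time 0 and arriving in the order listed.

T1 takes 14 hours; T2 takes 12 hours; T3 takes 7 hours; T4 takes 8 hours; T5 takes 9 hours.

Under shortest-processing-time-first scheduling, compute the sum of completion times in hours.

SPT (increasing processing time): T3 T4 T5 T2 T1.
T3: 0→7
T4: 7→15
T5: 15→24
T2: 24→36
T1: 36→50
Sum = 7+15+24+36+50 = 132.

132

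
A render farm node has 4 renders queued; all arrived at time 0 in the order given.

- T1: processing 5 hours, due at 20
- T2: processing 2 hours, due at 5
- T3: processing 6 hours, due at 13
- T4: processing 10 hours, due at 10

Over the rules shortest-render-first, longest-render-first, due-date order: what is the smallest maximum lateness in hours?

SPT (increasing processing time): T2 T1 T3 T4.
T2: 0→2, due 5, lateness -3
T1: 2→7, due 20, lateness -13
T3: 7→13, due 13, lateness 0
T4: 13→23, due 10, lateness 13
Maximum = 13.
LPT (decreasing processing time): T4 T3 T1 T2.
T4: 0→10, due 10, lateness 0
T3: 10→16, due 13, lateness 3
T1: 16→21, due 20, lateness 1
T2: 21→23, due 5, lateness 18
Maximum = 18.
EDD (increasing due date): T2 T4 T3 T1.
T2: 0→2, due 5, lateness -3
T4: 2→12, due 10, lateness 2
T3: 12→18, due 13, lateness 5
T1: 18→23, due 20, lateness 3
Maximum = 5.
SPT 13, LPT 18, EDD 5 → minimum 5.

5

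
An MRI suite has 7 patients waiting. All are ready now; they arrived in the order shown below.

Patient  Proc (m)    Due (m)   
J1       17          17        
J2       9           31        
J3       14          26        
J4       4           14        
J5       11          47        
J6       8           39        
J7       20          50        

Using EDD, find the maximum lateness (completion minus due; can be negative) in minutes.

33

EDD (increasing due date): J4 J1 J3 J2 J6 J5 J7.
J4: 0→4, due 14, lateness -10
J1: 4→21, due 17, lateness 4
J3: 21→35, due 26, lateness 9
J2: 35→44, due 31, lateness 13
J6: 44→52, due 39, lateness 13
J5: 52→63, due 47, lateness 16
J7: 63→83, due 50, lateness 33
Maximum = 33.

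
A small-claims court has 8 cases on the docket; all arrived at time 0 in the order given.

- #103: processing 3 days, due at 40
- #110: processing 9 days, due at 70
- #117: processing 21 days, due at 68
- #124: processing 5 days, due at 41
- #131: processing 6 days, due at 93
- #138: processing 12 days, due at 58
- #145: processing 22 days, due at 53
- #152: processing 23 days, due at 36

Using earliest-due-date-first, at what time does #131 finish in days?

EDD (increasing due date): #152 #103 #124 #145 #138 #117 #110 #131.
#152: 0→23
#103: 23→26
#124: 26→31
#145: 31→53
#138: 53→65
#117: 65→86
#110: 86→95
#131: 95→101

101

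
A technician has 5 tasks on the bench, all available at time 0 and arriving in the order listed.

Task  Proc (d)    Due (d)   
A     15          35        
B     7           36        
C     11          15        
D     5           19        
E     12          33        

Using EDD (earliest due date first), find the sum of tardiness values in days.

EDD (increasing due date): C D E A B.
C: 0→11, due 15, tardiness 0
D: 11→16, due 19, tardiness 0
E: 16→28, due 33, tardiness 0
A: 28→43, due 35, tardiness 8
B: 43→50, due 36, tardiness 14
Sum = 0+0+0+8+14 = 22.

22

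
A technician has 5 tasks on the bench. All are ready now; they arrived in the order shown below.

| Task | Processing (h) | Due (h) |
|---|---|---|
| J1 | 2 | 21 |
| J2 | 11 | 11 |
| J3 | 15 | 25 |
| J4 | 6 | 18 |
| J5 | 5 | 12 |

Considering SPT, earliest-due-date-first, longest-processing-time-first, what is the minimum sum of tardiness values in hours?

25

SPT (increasing processing time): J1 J5 J4 J2 J3.
J1: 0→2, due 21, tardiness 0
J5: 2→7, due 12, tardiness 0
J4: 7→13, due 18, tardiness 0
J2: 13→24, due 11, tardiness 13
J3: 24→39, due 25, tardiness 14
Sum = 0+0+0+13+14 = 27.
EDD (increasing due date): J2 J5 J4 J1 J3.
J2: 0→11, due 11, tardiness 0
J5: 11→16, due 12, tardiness 4
J4: 16→22, due 18, tardiness 4
J1: 22→24, due 21, tardiness 3
J3: 24→39, due 25, tardiness 14
Sum = 0+4+4+3+14 = 25.
LPT (decreasing processing time): J3 J2 J4 J5 J1.
J3: 0→15, due 25, tardiness 0
J2: 15→26, due 11, tardiness 15
J4: 26→32, due 18, tardiness 14
J5: 32→37, due 12, tardiness 25
J1: 37→39, due 21, tardiness 18
Sum = 0+15+14+25+18 = 72.
SPT 27, EDD 25, LPT 72 → minimum 25.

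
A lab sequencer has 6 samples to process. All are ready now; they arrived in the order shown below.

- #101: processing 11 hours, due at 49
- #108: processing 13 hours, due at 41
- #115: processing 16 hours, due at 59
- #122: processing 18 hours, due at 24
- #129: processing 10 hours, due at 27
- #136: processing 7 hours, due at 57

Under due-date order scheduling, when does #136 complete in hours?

EDD (increasing due date): #122 #129 #108 #101 #136 #115.
#122: 0→18
#129: 18→28
#108: 28→41
#101: 41→52
#136: 52→59

59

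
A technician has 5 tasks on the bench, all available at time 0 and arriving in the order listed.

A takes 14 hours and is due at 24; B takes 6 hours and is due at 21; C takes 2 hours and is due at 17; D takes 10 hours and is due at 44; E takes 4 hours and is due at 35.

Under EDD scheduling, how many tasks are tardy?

0

EDD (increasing due date): C B A E D.
C: 0→2, due 17, tardiness 0
B: 2→8, due 21, tardiness 0
A: 8→22, due 24, tardiness 0
E: 22→26, due 35, tardiness 0
D: 26→36, due 44, tardiness 0
Late tasks: 0.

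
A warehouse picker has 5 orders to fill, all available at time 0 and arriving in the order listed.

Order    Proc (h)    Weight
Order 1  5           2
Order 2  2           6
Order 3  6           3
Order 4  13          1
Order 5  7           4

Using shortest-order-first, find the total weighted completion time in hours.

178

SPT (increasing processing time): Order 2 Order 1 Order 3 Order 5 Order 4.
Order 2: finishes 2, weight 6, w·C = 12
Order 1: finishes 7, weight 2, w·C = 14
Order 3: finishes 13, weight 3, w·C = 39
Order 5: finishes 20, weight 4, w·C = 80
Order 4: finishes 33, weight 1, w·C = 33
Sum = 12+14+39+80+33 = 178.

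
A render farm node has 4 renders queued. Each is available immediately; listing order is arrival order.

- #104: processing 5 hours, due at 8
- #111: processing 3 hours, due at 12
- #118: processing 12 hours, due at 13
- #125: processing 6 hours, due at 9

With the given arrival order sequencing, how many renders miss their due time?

FIFO (arrival order): #104 #111 #118 #125.
#104: 0→5, due 8, tardiness 0
#111: 5→8, due 12, tardiness 0
#118: 8→20, due 13, tardiness 7
#125: 20→26, due 9, tardiness 17
Late renders: 2.

2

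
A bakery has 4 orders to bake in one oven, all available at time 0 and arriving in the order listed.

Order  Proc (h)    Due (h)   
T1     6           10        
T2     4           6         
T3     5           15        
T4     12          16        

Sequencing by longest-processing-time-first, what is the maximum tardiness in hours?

21

LPT (decreasing processing time): T4 T1 T3 T2.
T4: 0→12, due 16, tardiness 0
T1: 12→18, due 10, tardiness 8
T3: 18→23, due 15, tardiness 8
T2: 23→27, due 6, tardiness 21
Maximum = 21.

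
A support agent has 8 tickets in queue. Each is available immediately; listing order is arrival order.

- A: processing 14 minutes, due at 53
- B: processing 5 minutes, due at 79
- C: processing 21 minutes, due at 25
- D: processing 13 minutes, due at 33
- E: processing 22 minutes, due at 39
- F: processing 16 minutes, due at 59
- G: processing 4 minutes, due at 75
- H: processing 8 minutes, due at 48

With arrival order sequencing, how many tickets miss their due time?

6

FIFO (arrival order): A B C D E F G H.
A: 0→14, due 53, tardiness 0
B: 14→19, due 79, tardiness 0
C: 19→40, due 25, tardiness 15
D: 40→53, due 33, tardiness 20
E: 53→75, due 39, tardiness 36
F: 75→91, due 59, tardiness 32
G: 91→95, due 75, tardiness 20
H: 95→103, due 48, tardiness 55
Late tickets: 6.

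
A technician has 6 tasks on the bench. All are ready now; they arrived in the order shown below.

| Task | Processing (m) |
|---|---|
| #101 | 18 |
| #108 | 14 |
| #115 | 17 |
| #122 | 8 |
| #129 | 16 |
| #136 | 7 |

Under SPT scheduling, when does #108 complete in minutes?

SPT (increasing processing time): #136 #122 #108 #129 #115 #101.
#136: 0→7
#122: 7→15
#108: 15→29

29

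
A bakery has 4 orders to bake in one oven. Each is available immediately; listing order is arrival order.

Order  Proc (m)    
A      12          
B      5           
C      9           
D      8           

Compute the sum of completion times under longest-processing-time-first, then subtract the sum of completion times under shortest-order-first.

LPT (decreasing processing time): A C D B.
A: 0→12
C: 12→21
D: 21→29
B: 29→34
Sum = 12+21+29+34 = 96.
SPT (increasing processing time): B D C A.
B: 0→5
D: 5→13
C: 13→22
A: 22→34
Sum = 5+13+22+34 = 74.
Difference = 96 − 74 = 22.

22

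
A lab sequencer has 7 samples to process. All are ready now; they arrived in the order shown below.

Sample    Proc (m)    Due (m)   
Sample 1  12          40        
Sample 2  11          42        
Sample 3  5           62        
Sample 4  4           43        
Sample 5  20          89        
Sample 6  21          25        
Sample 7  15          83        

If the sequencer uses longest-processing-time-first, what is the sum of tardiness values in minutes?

LPT (decreasing processing time): Sample 6 Sample 5 Sample 7 Sample 1 Sample 2 Sample 3 Sample 4.
Sample 6: 0→21, due 25, tardiness 0
Sample 5: 21→41, due 89, tardiness 0
Sample 7: 41→56, due 83, tardiness 0
Sample 1: 56→68, due 40, tardiness 28
Sample 2: 68→79, due 42, tardiness 37
Sample 3: 79→84, due 62, tardiness 22
Sample 4: 84→88, due 43, tardiness 45
Sum = 0+0+0+28+37+22+45 = 132.

132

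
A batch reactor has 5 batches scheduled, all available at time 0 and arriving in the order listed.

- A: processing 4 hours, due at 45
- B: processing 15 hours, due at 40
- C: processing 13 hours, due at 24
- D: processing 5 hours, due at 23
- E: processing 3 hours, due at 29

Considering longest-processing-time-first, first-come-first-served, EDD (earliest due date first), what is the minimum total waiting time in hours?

80

LPT (decreasing processing time): B C D A E.
B: waits 0, runs 0→15
C: waits 15, runs 15→28
D: waits 28, runs 28→33
A: waits 33, runs 33→37
E: waits 37, runs 37→40
Sum = 0+15+28+33+37 = 113.
FIFO (arrival order): A B C D E.
A: waits 0, runs 0→4
B: waits 4, runs 4→19
C: waits 19, runs 19→32
D: waits 32, runs 32→37
E: waits 37, runs 37→40
Sum = 0+4+19+32+37 = 92.
EDD (increasing due date): D C E B A.
D: waits 0, runs 0→5
C: waits 5, runs 5→18
E: waits 18, runs 18→21
B: waits 21, runs 21→36
A: waits 36, runs 36→40
Sum = 0+5+18+21+36 = 80.
LPT 113, FIFO 92, EDD 80 → minimum 80.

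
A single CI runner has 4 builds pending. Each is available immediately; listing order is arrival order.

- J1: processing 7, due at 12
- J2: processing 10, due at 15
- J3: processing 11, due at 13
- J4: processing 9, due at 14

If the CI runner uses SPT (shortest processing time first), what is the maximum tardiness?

24

SPT (increasing processing time): J1 J4 J2 J3.
J1: 0→7, due 12, tardiness 0
J4: 7→16, due 14, tardiness 2
J2: 16→26, due 15, tardiness 11
J3: 26→37, due 13, tardiness 24
Maximum = 24.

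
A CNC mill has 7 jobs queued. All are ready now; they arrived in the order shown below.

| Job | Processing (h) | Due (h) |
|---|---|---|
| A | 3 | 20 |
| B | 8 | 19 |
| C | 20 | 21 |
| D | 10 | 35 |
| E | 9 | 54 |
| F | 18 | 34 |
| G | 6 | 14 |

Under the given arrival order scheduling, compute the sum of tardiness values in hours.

FIFO (arrival order): A B C D E F G.
A: 0→3, due 20, tardiness 0
B: 3→11, due 19, tardiness 0
C: 11→31, due 21, tardiness 10
D: 31→41, due 35, tardiness 6
E: 41→50, due 54, tardiness 0
F: 50→68, due 34, tardiness 34
G: 68→74, due 14, tardiness 60
Sum = 0+0+10+6+0+34+60 = 110.

110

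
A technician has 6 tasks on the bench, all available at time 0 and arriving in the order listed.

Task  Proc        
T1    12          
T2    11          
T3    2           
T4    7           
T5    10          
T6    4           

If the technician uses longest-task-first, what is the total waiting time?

152

LPT (decreasing processing time): T1 T2 T5 T4 T6 T3.
T1: waits 0, runs 0→12
T2: waits 12, runs 12→23
T5: waits 23, runs 23→33
T4: waits 33, runs 33→40
T6: waits 40, runs 40→44
T3: waits 44, runs 44→46
Sum = 0+12+23+33+40+44 = 152.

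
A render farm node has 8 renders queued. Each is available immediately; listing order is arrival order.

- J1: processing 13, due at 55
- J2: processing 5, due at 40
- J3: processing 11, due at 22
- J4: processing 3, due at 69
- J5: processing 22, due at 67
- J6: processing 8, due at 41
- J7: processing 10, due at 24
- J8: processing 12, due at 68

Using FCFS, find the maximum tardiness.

FIFO (arrival order): J1 J2 J3 J4 J5 J6 J7 J8.
J1: 0→13, due 55, tardiness 0
J2: 13→18, due 40, tardiness 0
J3: 18→29, due 22, tardiness 7
J4: 29→32, due 69, tardiness 0
J5: 32→54, due 67, tardiness 0
J6: 54→62, due 41, tardiness 21
J7: 62→72, due 24, tardiness 48
J8: 72→84, due 68, tardiness 16
Maximum = 48.

48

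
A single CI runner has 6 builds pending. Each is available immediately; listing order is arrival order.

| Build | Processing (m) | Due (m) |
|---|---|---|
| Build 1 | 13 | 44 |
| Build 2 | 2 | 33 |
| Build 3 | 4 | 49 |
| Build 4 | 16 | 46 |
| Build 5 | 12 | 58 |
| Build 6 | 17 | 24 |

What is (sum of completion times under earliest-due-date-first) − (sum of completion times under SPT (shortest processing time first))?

EDD (increasing due date): Build 6 Build 2 Build 1 Build 4 Build 3 Build 5.
Build 6: 0→17
Build 2: 17→19
Build 1: 19→32
Build 4: 32→48
Build 3: 48→52
Build 5: 52→64
Sum = 17+19+32+48+52+64 = 232.
SPT (increasing processing time): Build 2 Build 3 Build 5 Build 1 Build 4 Build 6.
Build 2: 0→2
Build 3: 2→6
Build 5: 6→18
Build 1: 18→31
Build 4: 31→47
Build 6: 47→64
Sum = 2+6+18+31+47+64 = 168.
Difference = 232 − 168 = 64.

64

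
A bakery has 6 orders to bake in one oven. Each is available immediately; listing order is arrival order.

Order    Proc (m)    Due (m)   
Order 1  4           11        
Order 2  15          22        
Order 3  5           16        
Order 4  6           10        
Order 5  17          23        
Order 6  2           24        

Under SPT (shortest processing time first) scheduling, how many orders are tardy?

3

SPT (increasing processing time): Order 6 Order 1 Order 3 Order 4 Order 2 Order 5.
Order 6: 0→2, due 24, tardiness 0
Order 1: 2→6, due 11, tardiness 0
Order 3: 6→11, due 16, tardiness 0
Order 4: 11→17, due 10, tardiness 7
Order 2: 17→32, due 22, tardiness 10
Order 5: 32→49, due 23, tardiness 26
Late orders: 3.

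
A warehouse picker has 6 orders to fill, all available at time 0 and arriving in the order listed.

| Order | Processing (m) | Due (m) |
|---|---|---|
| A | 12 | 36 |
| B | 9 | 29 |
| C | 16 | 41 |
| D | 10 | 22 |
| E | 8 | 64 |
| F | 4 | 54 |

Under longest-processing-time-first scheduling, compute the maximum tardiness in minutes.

18

LPT (decreasing processing time): C A D B E F.
C: 0→16, due 41, tardiness 0
A: 16→28, due 36, tardiness 0
D: 28→38, due 22, tardiness 16
B: 38→47, due 29, tardiness 18
E: 47→55, due 64, tardiness 0
F: 55→59, due 54, tardiness 5
Maximum = 18.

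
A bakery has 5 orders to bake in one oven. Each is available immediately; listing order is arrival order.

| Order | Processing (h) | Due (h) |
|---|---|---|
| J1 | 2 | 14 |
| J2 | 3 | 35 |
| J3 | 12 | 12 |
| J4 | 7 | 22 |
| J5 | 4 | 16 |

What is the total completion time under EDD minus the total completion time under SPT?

EDD (increasing due date): J3 J1 J5 J4 J2.
J3: 0→12
J1: 12→14
J5: 14→18
J4: 18→25
J2: 25→28
Sum = 12+14+18+25+28 = 97.
SPT (increasing processing time): J1 J2 J5 J4 J3.
J1: 0→2
J2: 2→5
J5: 5→9
J4: 9→16
J3: 16→28
Sum = 2+5+9+16+28 = 60.
Difference = 97 − 60 = 37.

37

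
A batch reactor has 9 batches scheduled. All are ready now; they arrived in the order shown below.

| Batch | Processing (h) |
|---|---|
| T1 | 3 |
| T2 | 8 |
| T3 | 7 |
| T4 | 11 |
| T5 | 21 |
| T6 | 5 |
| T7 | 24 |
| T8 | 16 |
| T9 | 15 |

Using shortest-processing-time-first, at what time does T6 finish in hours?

8

SPT (increasing processing time): T1 T6 T3 T2 T4 T9 T8 T5 T7.
T1: 0→3
T6: 3→8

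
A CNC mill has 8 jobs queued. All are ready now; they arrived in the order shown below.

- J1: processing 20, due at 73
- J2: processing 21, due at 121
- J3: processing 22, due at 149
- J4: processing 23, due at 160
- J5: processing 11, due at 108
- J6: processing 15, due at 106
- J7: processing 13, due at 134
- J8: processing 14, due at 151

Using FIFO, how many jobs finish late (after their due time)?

1

FIFO (arrival order): J1 J2 J3 J4 J5 J6 J7 J8.
J1: 0→20, due 73, tardiness 0
J2: 20→41, due 121, tardiness 0
J3: 41→63, due 149, tardiness 0
J4: 63→86, due 160, tardiness 0
J5: 86→97, due 108, tardiness 0
J6: 97→112, due 106, tardiness 6
J7: 112→125, due 134, tardiness 0
J8: 125→139, due 151, tardiness 0
Late jobs: 1.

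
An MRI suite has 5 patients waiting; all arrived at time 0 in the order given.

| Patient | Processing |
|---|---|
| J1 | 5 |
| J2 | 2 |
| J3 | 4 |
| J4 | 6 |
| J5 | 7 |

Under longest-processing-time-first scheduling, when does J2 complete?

LPT (decreasing processing time): J5 J4 J1 J3 J2.
J5: 0→7
J4: 7→13
J1: 13→18
J3: 18→22
J2: 22→24

24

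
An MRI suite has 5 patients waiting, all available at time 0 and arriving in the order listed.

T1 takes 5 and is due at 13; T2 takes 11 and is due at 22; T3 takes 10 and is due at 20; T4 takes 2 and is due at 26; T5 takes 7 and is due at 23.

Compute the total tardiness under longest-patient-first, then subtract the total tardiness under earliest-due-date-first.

12

LPT (decreasing processing time): T2 T3 T5 T1 T4.
T2: 0→11, due 22, tardiness 0
T3: 11→21, due 20, tardiness 1
T5: 21→28, due 23, tardiness 5
T1: 28→33, due 13, tardiness 20
T4: 33→35, due 26, tardiness 9
Sum = 0+1+5+20+9 = 35.
EDD (increasing due date): T1 T3 T2 T5 T4.
T1: 0→5, due 13, tardiness 0
T3: 5→15, due 20, tardiness 0
T2: 15→26, due 22, tardiness 4
T5: 26→33, due 23, tardiness 10
T4: 33→35, due 26, tardiness 9
Sum = 0+0+4+10+9 = 23.
Difference = 35 − 23 = 12.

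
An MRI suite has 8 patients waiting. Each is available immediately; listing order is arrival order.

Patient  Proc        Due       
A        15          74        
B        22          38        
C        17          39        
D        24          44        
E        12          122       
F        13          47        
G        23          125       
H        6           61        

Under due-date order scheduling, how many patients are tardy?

5

EDD (increasing due date): B C D F H A E G.
B: 0→22, due 38, tardiness 0
C: 22→39, due 39, tardiness 0
D: 39→63, due 44, tardiness 19
F: 63→76, due 47, tardiness 29
H: 76→82, due 61, tardiness 21
A: 82→97, due 74, tardiness 23
E: 97→109, due 122, tardiness 0
G: 109→132, due 125, tardiness 7
Late patients: 5.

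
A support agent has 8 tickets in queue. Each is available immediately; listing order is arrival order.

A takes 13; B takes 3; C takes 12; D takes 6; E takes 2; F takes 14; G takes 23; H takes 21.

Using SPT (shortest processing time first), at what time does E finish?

2

SPT (increasing processing time): E B D C A F H G.
E: 0→2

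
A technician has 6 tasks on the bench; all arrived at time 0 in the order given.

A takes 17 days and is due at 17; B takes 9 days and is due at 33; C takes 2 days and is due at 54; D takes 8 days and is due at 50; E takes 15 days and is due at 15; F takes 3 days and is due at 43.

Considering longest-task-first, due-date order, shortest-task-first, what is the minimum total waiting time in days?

LPT (decreasing processing time): A E B D F C.
A: waits 0, runs 0→17
E: waits 17, runs 17→32
B: waits 32, runs 32→41
D: waits 41, runs 41→49
F: waits 49, runs 49→52
C: waits 52, runs 52→54
Sum = 0+17+32+41+49+52 = 191.
EDD (increasing due date): E A B F D C.
E: waits 0, runs 0→15
A: waits 15, runs 15→32
B: waits 32, runs 32→41
F: waits 41, runs 41→44
D: waits 44, runs 44→52
C: waits 52, runs 52→54
Sum = 0+15+32+41+44+52 = 184.
SPT (increasing processing time): C F D B E A.
C: waits 0, runs 0→2
F: waits 2, runs 2→5
D: waits 5, runs 5→13
B: waits 13, runs 13→22
E: waits 22, runs 22→37
A: waits 37, runs 37→54
Sum = 0+2+5+13+22+37 = 79.
LPT 191, EDD 184, SPT 79 → minimum 79.

79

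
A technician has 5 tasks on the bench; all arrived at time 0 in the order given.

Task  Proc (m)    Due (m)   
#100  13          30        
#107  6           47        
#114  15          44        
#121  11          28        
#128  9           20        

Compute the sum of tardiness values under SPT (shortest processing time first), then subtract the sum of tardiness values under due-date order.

5

SPT (increasing processing time): #107 #128 #121 #100 #114.
#107: 0→6, due 47, tardiness 0
#128: 6→15, due 20, tardiness 0
#121: 15→26, due 28, tardiness 0
#100: 26→39, due 30, tardiness 9
#114: 39→54, due 44, tardiness 10
Sum = 0+0+0+9+10 = 19.
EDD (increasing due date): #128 #121 #100 #114 #107.
#128: 0→9, due 20, tardiness 0
#121: 9→20, due 28, tardiness 0
#100: 20→33, due 30, tardiness 3
#114: 33→48, due 44, tardiness 4
#107: 48→54, due 47, tardiness 7
Sum = 0+0+3+4+7 = 14.
Difference = 19 − 14 = 5.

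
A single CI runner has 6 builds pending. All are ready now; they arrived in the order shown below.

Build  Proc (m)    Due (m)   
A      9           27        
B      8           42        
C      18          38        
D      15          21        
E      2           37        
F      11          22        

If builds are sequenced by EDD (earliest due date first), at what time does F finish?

26

EDD (increasing due date): D F A E C B.
D: 0→15
F: 15→26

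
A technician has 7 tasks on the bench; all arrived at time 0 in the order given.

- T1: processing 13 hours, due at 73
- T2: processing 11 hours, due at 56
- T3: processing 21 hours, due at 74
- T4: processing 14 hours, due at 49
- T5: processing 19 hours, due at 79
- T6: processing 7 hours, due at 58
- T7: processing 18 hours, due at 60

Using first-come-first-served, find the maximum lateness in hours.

FIFO (arrival order): T1 T2 T3 T4 T5 T6 T7.
T1: 0→13, due 73, lateness -60
T2: 13→24, due 56, lateness -32
T3: 24→45, due 74, lateness -29
T4: 45→59, due 49, lateness 10
T5: 59→78, due 79, lateness -1
T6: 78→85, due 58, lateness 27
T7: 85→103, due 60, lateness 43
Maximum = 43.

43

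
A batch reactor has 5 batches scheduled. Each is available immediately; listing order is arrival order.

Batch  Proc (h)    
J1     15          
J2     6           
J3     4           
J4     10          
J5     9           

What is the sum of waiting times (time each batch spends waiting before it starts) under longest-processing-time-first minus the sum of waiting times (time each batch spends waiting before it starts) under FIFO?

LPT (decreasing processing time): J1 J4 J5 J2 J3.
J1: waits 0, runs 0→15
J4: waits 15, runs 15→25
J5: waits 25, runs 25→34
J2: waits 34, runs 34→40
J3: waits 40, runs 40→44
Sum = 0+15+25+34+40 = 114.
FIFO (arrival order): J1 J2 J3 J4 J5.
J1: waits 0, runs 0→15
J2: waits 15, runs 15→21
J3: waits 21, runs 21→25
J4: waits 25, runs 25→35
J5: waits 35, runs 35→44
Sum = 0+15+21+25+35 = 96.
Difference = 114 − 96 = 18.

18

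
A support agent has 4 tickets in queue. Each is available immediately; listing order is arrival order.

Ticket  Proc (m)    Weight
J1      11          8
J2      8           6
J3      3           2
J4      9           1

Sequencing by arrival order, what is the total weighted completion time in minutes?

FIFO (arrival order): J1 J2 J3 J4.
J1: finishes 11, weight 8, w·C = 88
J2: finishes 19, weight 6, w·C = 114
J3: finishes 22, weight 2, w·C = 44
J4: finishes 31, weight 1, w·C = 31
Sum = 88+114+44+31 = 277.

277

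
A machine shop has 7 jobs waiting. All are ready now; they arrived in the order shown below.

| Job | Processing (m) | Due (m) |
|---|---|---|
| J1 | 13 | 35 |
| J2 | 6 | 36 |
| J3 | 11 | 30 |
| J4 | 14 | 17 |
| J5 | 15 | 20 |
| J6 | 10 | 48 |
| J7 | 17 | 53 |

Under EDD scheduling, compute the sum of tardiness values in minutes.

114

EDD (increasing due date): J4 J5 J3 J1 J2 J6 J7.
J4: 0→14, due 17, tardiness 0
J5: 14→29, due 20, tardiness 9
J3: 29→40, due 30, tardiness 10
J1: 40→53, due 35, tardiness 18
J2: 53→59, due 36, tardiness 23
J6: 59→69, due 48, tardiness 21
J7: 69→86, due 53, tardiness 33
Sum = 0+9+10+18+23+21+33 = 114.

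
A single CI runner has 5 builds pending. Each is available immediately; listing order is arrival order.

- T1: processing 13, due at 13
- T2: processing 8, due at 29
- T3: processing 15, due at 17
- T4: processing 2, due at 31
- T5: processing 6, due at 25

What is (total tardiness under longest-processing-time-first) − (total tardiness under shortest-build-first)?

LPT (decreasing processing time): T3 T1 T2 T5 T4.
T3: 0→15, due 17, tardiness 0
T1: 15→28, due 13, tardiness 15
T2: 28→36, due 29, tardiness 7
T5: 36→42, due 25, tardiness 17
T4: 42→44, due 31, tardiness 13
Sum = 0+15+7+17+13 = 52.
SPT (increasing processing time): T4 T5 T2 T1 T3.
T4: 0→2, due 31, tardiness 0
T5: 2→8, due 25, tardiness 0
T2: 8→16, due 29, tardiness 0
T1: 16→29, due 13, tardiness 16
T3: 29→44, due 17, tardiness 27
Sum = 0+0+0+16+27 = 43.
Difference = 52 − 43 = 9.

9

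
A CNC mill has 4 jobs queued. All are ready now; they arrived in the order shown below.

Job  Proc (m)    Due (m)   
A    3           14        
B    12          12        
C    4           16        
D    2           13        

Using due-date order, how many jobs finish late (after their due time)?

EDD (increasing due date): B D A C.
B: 0→12, due 12, tardiness 0
D: 12→14, due 13, tardiness 1
A: 14→17, due 14, tardiness 3
C: 17→21, due 16, tardiness 5
Late jobs: 3.

3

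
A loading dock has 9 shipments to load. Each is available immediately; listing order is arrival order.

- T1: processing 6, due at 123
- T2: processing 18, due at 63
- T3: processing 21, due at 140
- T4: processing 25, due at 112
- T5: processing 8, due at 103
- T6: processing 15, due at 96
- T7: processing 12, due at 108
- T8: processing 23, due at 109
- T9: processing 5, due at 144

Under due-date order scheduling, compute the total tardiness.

EDD (increasing due date): T2 T6 T5 T7 T8 T4 T1 T3 T9.
T2: 0→18, due 63, tardiness 0
T6: 18→33, due 96, tardiness 0
T5: 33→41, due 103, tardiness 0
T7: 41→53, due 108, tardiness 0
T8: 53→76, due 109, tardiness 0
T4: 76→101, due 112, tardiness 0
T1: 101→107, due 123, tardiness 0
T3: 107→128, due 140, tardiness 0
T9: 128→133, due 144, tardiness 0
Sum = 0+0+0+0+0+0+0+0+0 = 0.

0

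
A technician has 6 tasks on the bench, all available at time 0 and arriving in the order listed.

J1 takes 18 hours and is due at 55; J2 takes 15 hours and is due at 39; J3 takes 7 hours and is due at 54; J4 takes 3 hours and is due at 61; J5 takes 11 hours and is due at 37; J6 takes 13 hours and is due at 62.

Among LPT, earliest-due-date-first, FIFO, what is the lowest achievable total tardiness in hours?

5

LPT (decreasing processing time): J1 J2 J6 J5 J3 J4.
J1: 0→18, due 55, tardiness 0
J2: 18→33, due 39, tardiness 0
J6: 33→46, due 62, tardiness 0
J5: 46→57, due 37, tardiness 20
J3: 57→64, due 54, tardiness 10
J4: 64→67, due 61, tardiness 6
Sum = 0+0+0+20+10+6 = 36.
EDD (increasing due date): J5 J2 J3 J1 J4 J6.
J5: 0→11, due 37, tardiness 0
J2: 11→26, due 39, tardiness 0
J3: 26→33, due 54, tardiness 0
J1: 33→51, due 55, tardiness 0
J4: 51→54, due 61, tardiness 0
J6: 54→67, due 62, tardiness 5
Sum = 0+0+0+0+0+5 = 5.
FIFO (arrival order): J1 J2 J3 J4 J5 J6.
J1: 0→18, due 55, tardiness 0
J2: 18→33, due 39, tardiness 0
J3: 33→40, due 54, tardiness 0
J4: 40→43, due 61, tardiness 0
J5: 43→54, due 37, tardiness 17
J6: 54→67, due 62, tardiness 5
Sum = 0+0+0+0+17+5 = 22.
LPT 36, EDD 5, FIFO 22 → minimum 5.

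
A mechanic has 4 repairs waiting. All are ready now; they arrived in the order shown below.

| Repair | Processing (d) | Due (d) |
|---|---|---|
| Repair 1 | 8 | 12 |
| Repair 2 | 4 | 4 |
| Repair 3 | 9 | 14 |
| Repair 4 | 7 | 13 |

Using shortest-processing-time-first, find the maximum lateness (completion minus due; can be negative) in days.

SPT (increasing processing time): Repair 2 Repair 4 Repair 1 Repair 3.
Repair 2: 0→4, due 4, lateness 0
Repair 4: 4→11, due 13, lateness -2
Repair 1: 11→19, due 12, lateness 7
Repair 3: 19→28, due 14, lateness 14
Maximum = 14.

14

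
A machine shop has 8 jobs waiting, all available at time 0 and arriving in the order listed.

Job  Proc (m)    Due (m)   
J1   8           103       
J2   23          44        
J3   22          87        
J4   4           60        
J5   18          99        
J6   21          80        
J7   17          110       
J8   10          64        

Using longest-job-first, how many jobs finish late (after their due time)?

3

LPT (decreasing processing time): J2 J3 J6 J5 J7 J8 J1 J4.
J2: 0→23, due 44, tardiness 0
J3: 23→45, due 87, tardiness 0
J6: 45→66, due 80, tardiness 0
J5: 66→84, due 99, tardiness 0
J7: 84→101, due 110, tardiness 0
J8: 101→111, due 64, tardiness 47
J1: 111→119, due 103, tardiness 16
J4: 119→123, due 60, tardiness 63
Late jobs: 3.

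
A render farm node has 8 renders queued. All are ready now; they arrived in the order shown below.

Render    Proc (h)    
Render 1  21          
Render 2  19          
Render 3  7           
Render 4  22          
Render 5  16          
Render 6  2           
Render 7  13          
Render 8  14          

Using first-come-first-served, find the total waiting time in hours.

449

FIFO (arrival order): Render 1 Render 2 Render 3 Render 4 Render 5 Render 6 Render 7 Render 8.
Render 1: waits 0, runs 0→21
Render 2: waits 21, runs 21→40
Render 3: waits 40, runs 40→47
Render 4: waits 47, runs 47→69
Render 5: waits 69, runs 69→85
Render 6: waits 85, runs 85→87
Render 7: waits 87, runs 87→100
Render 8: waits 100, runs 100→114
Sum = 0+21+40+47+69+85+87+100 = 449.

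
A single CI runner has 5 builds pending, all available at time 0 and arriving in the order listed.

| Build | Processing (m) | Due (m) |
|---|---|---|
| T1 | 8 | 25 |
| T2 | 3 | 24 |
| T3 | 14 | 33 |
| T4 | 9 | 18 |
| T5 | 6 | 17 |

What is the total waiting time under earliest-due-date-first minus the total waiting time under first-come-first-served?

EDD (increasing due date): T5 T4 T2 T1 T3.
T5: waits 0, runs 0→6
T4: waits 6, runs 6→15
T2: waits 15, runs 15→18
T1: waits 18, runs 18→26
T3: waits 26, runs 26→40
Sum = 0+6+15+18+26 = 65.
FIFO (arrival order): T1 T2 T3 T4 T5.
T1: waits 0, runs 0→8
T2: waits 8, runs 8→11
T3: waits 11, runs 11→25
T4: waits 25, runs 25→34
T5: waits 34, runs 34→40
Sum = 0+8+11+25+34 = 78.
Difference = 65 − 78 = -13.

-13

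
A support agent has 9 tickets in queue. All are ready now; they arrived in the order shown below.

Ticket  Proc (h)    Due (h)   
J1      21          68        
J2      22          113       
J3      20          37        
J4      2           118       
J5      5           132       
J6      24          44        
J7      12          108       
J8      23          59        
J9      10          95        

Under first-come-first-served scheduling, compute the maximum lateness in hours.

70

FIFO (arrival order): J1 J2 J3 J4 J5 J6 J7 J8 J9.
J1: 0→21, due 68, lateness -47
J2: 21→43, due 113, lateness -70
J3: 43→63, due 37, lateness 26
J4: 63→65, due 118, lateness -53
J5: 65→70, due 132, lateness -62
J6: 70→94, due 44, lateness 50
J7: 94→106, due 108, lateness -2
J8: 106→129, due 59, lateness 70
J9: 129→139, due 95, lateness 44
Maximum = 70.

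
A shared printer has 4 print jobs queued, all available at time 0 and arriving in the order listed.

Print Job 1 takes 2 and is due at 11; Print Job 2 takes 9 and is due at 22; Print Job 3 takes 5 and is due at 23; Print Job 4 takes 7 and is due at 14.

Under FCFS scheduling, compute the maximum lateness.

9

FIFO (arrival order): Print Job 1 Print Job 2 Print Job 3 Print Job 4.
Print Job 1: 0→2, due 11, lateness -9
Print Job 2: 2→11, due 22, lateness -11
Print Job 3: 11→16, due 23, lateness -7
Print Job 4: 16→23, due 14, lateness 9
Maximum = 9.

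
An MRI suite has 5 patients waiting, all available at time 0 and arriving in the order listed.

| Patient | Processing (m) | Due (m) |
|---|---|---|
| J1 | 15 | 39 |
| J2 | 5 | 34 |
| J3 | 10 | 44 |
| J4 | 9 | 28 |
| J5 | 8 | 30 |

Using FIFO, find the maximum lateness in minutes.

FIFO (arrival order): J1 J2 J3 J4 J5.
J1: 0→15, due 39, lateness -24
J2: 15→20, due 34, lateness -14
J3: 20→30, due 44, lateness -14
J4: 30→39, due 28, lateness 11
J5: 39→47, due 30, lateness 17
Maximum = 17.

17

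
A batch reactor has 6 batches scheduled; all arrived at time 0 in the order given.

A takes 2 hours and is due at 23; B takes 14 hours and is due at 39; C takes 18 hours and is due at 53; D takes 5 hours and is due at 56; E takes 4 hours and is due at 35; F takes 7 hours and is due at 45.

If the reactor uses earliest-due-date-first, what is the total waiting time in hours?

100

EDD (increasing due date): A E B F C D.
A: waits 0, runs 0→2
E: waits 2, runs 2→6
B: waits 6, runs 6→20
F: waits 20, runs 20→27
C: waits 27, runs 27→45
D: waits 45, runs 45→50
Sum = 0+2+6+20+27+45 = 100.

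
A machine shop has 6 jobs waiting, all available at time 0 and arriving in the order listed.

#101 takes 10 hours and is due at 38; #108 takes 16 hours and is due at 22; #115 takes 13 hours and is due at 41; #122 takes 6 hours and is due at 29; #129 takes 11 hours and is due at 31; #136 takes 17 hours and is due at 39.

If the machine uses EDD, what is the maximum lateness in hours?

EDD (increasing due date): #108 #122 #129 #101 #136 #115.
#108: 0→16, due 22, lateness -6
#122: 16→22, due 29, lateness -7
#129: 22→33, due 31, lateness 2
#101: 33→43, due 38, lateness 5
#136: 43→60, due 39, lateness 21
#115: 60→73, due 41, lateness 32
Maximum = 32.

32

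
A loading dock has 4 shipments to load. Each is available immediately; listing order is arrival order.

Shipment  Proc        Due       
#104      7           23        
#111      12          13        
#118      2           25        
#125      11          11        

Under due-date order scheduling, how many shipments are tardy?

EDD (increasing due date): #125 #111 #104 #118.
#125: 0→11, due 11, tardiness 0
#111: 11→23, due 13, tardiness 10
#104: 23→30, due 23, tardiness 7
#118: 30→32, due 25, tardiness 7
Late shipments: 3.

3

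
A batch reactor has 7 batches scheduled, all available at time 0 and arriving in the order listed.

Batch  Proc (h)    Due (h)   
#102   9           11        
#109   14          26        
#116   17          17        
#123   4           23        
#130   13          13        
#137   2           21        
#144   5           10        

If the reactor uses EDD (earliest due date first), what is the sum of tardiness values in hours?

134

EDD (increasing due date): #144 #102 #130 #116 #137 #123 #109.
#144: 0→5, due 10, tardiness 0
#102: 5→14, due 11, tardiness 3
#130: 14→27, due 13, tardiness 14
#116: 27→44, due 17, tardiness 27
#137: 44→46, due 21, tardiness 25
#123: 46→50, due 23, tardiness 27
#109: 50→64, due 26, tardiness 38
Sum = 0+3+14+27+25+27+38 = 134.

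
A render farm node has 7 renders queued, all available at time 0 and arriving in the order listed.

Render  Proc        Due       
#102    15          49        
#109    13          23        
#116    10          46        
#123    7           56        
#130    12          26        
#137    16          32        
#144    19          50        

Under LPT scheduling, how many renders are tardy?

LPT (decreasing processing time): #144 #137 #102 #109 #130 #116 #123.
#144: 0→19, due 50, tardiness 0
#137: 19→35, due 32, tardiness 3
#102: 35→50, due 49, tardiness 1
#109: 50→63, due 23, tardiness 40
#130: 63→75, due 26, tardiness 49
#116: 75→85, due 46, tardiness 39
#123: 85→92, due 56, tardiness 36
Late renders: 6.

6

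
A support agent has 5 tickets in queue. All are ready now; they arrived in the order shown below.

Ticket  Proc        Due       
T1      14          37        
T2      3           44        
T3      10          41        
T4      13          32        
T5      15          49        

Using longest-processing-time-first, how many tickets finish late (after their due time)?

3

LPT (decreasing processing time): T5 T1 T4 T3 T2.
T5: 0→15, due 49, tardiness 0
T1: 15→29, due 37, tardiness 0
T4: 29→42, due 32, tardiness 10
T3: 42→52, due 41, tardiness 11
T2: 52→55, due 44, tardiness 11
Late tickets: 3.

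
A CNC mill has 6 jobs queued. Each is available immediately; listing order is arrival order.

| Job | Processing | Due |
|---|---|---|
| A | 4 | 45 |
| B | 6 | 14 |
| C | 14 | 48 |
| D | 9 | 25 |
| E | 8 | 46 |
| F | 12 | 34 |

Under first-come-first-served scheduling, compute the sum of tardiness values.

27

FIFO (arrival order): A B C D E F.
A: 0→4, due 45, tardiness 0
B: 4→10, due 14, tardiness 0
C: 10→24, due 48, tardiness 0
D: 24→33, due 25, tardiness 8
E: 33→41, due 46, tardiness 0
F: 41→53, due 34, tardiness 19
Sum = 0+0+0+8+0+19 = 27.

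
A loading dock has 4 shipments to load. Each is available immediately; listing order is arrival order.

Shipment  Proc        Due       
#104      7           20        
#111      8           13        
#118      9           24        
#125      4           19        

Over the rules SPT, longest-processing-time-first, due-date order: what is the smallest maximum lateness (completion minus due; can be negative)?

SPT (increasing processing time): #125 #104 #111 #118.
#125: 0→4, due 19, lateness -15
#104: 4→11, due 20, lateness -9
#111: 11→19, due 13, lateness 6
#118: 19→28, due 24, lateness 4
Maximum = 6.
LPT (decreasing processing time): #118 #111 #104 #125.
#118: 0→9, due 24, lateness -15
#111: 9→17, due 13, lateness 4
#104: 17→24, due 20, lateness 4
#125: 24→28, due 19, lateness 9
Maximum = 9.
EDD (increasing due date): #111 #125 #104 #118.
#111: 0→8, due 13, lateness -5
#125: 8→12, due 19, lateness -7
#104: 12→19, due 20, lateness -1
#118: 19→28, due 24, lateness 4
Maximum = 4.
SPT 6, LPT 9, EDD 4 → minimum 4.

4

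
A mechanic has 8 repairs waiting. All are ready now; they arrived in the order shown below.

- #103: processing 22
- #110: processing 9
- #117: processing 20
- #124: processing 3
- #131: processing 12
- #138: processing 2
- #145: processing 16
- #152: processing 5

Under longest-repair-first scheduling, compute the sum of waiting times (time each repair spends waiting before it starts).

442

LPT (decreasing processing time): #103 #117 #145 #131 #110 #152 #124 #138.
#103: waits 0, runs 0→22
#117: waits 22, runs 22→42
#145: waits 42, runs 42→58
#131: waits 58, runs 58→70
#110: waits 70, runs 70→79
#152: waits 79, runs 79→84
#124: waits 84, runs 84→87
#138: waits 87, runs 87→89
Sum = 0+22+42+58+70+79+84+87 = 442.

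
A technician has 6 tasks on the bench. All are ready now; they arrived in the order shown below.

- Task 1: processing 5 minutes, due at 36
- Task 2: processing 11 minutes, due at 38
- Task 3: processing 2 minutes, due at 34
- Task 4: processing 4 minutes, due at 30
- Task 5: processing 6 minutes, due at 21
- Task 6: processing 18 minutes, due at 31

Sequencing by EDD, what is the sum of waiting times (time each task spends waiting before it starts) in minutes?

EDD (increasing due date): Task 5 Task 4 Task 6 Task 3 Task 1 Task 2.
Task 5: waits 0, runs 0→6
Task 4: waits 6, runs 6→10
Task 6: waits 10, runs 10→28
Task 3: waits 28, runs 28→30
Task 1: waits 30, runs 30→35
Task 2: waits 35, runs 35→46
Sum = 0+6+10+28+30+35 = 109.

109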